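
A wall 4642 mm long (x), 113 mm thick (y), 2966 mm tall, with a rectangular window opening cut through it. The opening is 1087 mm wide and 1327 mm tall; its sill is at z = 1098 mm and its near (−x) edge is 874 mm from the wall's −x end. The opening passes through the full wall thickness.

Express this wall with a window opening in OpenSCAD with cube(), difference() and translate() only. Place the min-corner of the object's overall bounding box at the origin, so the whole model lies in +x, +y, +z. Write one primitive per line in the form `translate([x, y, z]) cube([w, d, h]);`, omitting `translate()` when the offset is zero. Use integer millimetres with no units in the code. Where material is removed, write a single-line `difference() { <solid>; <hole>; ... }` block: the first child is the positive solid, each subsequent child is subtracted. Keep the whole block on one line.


difference() { cube([4642, 113, 2966]); translate([874, 0, 1098]) cube([1087, 113, 1327]); }


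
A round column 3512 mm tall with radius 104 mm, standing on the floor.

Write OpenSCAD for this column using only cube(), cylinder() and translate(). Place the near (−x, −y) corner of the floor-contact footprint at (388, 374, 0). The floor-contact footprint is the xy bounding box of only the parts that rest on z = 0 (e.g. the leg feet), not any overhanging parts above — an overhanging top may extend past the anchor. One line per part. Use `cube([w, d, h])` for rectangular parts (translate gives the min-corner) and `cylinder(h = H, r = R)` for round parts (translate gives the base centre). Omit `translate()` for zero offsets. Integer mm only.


translate([492, 478, 0]) cylinder(h = 3512, r = 104);


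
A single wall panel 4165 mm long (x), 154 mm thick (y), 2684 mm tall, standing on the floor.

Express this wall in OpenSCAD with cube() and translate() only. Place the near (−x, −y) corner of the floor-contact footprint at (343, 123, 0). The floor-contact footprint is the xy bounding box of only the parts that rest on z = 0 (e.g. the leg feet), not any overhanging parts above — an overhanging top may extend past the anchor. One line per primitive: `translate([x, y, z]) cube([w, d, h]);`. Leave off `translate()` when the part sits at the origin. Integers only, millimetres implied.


translate([343, 123, 0]) cube([4165, 154, 2684]);


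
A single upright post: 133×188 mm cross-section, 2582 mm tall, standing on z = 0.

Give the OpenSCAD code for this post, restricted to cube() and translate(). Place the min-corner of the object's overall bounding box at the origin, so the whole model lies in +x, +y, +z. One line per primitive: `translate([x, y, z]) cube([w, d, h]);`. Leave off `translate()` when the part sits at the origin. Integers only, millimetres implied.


cube([133, 188, 2582]);


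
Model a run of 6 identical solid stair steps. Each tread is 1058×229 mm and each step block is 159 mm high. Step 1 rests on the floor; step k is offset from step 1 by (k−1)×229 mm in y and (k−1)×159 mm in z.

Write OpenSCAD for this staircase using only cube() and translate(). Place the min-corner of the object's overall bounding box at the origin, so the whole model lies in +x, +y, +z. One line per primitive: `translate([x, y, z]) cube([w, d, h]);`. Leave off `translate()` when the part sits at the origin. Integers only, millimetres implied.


cube([1058, 229, 159]);
translate([0, 229, 159]) cube([1058, 229, 159]);
translate([0, 458, 318]) cube([1058, 229, 159]);
translate([0, 687, 477]) cube([1058, 229, 159]);
translate([0, 916, 636]) cube([1058, 229, 159]);
translate([0, 1145, 795]) cube([1058, 229, 159]);


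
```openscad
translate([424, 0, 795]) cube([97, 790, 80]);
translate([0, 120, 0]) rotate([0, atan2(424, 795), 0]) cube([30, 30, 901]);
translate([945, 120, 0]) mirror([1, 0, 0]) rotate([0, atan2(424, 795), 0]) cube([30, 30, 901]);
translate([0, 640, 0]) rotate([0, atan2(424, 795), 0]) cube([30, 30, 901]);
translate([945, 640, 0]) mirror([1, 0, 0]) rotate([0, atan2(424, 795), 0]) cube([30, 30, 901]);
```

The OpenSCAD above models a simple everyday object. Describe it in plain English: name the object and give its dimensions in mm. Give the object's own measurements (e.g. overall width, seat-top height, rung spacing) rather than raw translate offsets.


A sawhorse. A 97×790×80 mm beam (x, y, z) sits on two A-frame leg pairs. Each pair is two raked legs of 30×30 mm section (30 mm along y) splaying symmetrically in x. Each leg rises 795 mm vertically over 424 mm of horizontal reach and is 901 mm long along its own axis. Every leg's outer bottom edge rests on the floor and its outer top edge meets a bottom edge of the beam — the left legs (tilting toward +x) meet the beam's −x bottom edge, the right legs (their mirror images, tilting toward −x) meet its +x bottom edge — so the leg tops tuck under the beam, the beam's underside is 795 mm above the floor, and the feet are 945 mm apart outside-to-outside with the beam centred between them. The two leg pairs are set in 120 mm from either end of the beam.


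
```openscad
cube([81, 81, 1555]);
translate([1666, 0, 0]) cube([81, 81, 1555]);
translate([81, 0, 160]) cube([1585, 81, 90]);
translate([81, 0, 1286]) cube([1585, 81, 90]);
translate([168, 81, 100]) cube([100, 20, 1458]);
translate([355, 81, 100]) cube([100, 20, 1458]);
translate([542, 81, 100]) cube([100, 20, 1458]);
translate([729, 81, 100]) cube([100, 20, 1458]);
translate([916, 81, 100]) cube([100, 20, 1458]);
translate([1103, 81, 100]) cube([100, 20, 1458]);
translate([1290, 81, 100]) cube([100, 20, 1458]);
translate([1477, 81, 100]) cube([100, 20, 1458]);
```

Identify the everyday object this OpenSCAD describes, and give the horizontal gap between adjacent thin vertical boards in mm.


A fence section. The picket gap is 87 mm.

Two posts, two rails, 8 pickets — a fence section. Span 1585 mm holds 8 pickets of 100 mm with 9 equal gaps: ⌊(1585 − 8·100) / 9⌋ = 87 mm.


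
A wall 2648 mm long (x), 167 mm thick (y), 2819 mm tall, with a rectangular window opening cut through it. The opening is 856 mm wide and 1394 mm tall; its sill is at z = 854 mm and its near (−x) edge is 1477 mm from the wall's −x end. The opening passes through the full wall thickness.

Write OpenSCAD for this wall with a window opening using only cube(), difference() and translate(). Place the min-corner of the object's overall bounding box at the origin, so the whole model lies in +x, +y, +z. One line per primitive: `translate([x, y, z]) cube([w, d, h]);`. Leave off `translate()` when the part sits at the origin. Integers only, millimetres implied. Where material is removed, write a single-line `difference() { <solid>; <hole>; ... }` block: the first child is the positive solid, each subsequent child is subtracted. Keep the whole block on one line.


difference() { cube([2648, 167, 2819]); translate([1477, 0, 854]) cube([856, 167, 1394]); }


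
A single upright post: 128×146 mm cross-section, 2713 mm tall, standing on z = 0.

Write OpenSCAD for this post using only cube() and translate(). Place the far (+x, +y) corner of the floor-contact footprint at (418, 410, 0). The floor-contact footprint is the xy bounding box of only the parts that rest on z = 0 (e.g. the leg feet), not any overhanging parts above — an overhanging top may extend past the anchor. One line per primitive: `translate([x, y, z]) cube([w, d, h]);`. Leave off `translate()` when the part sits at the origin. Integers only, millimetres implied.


translate([290, 264, 0]) cube([128, 146, 2713]);


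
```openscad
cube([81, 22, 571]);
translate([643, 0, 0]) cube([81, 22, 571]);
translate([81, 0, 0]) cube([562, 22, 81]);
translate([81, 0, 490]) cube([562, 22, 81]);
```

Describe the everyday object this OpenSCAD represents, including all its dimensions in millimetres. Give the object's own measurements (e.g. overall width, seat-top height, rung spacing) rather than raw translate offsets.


A rectangular picture frame lying in the x–z plane (depth along y). The opening is 562 mm wide (x) by 409 mm tall (z), surrounded by a border 81 mm wide on all four sides. The frame is 22 mm deep and is made of two full-height vertical stiles with two horizontal rails fitted between them.


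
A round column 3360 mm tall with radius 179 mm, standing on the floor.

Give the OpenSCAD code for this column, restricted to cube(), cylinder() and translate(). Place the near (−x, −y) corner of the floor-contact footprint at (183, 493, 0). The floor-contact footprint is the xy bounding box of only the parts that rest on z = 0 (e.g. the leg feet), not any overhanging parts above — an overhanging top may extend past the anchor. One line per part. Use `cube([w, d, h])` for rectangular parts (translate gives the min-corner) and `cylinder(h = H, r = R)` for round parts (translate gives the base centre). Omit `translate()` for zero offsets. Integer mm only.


translate([362, 672, 0]) cylinder(h = 3360, r = 179);


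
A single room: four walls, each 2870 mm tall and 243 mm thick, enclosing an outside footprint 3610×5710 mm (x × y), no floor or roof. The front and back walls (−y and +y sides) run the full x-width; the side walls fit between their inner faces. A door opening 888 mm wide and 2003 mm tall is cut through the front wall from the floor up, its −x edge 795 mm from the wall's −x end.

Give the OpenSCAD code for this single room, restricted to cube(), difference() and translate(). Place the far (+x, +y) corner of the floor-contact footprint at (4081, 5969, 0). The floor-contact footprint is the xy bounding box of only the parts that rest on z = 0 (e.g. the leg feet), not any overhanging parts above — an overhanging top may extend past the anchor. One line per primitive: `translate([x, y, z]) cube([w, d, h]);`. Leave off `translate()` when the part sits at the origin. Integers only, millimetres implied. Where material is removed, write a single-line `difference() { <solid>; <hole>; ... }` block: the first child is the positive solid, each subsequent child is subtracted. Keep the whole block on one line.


difference() { translate([471, 259, 0]) cube([3610, 243, 2870]); translate([1266, 259, 0]) cube([888, 243, 2003]); }
translate([471, 5726, 0]) cube([3610, 243, 2870]);
translate([471, 502, 0]) cube([243, 5224, 2870]);
translate([3838, 502, 0]) cube([243, 5224, 2870]);


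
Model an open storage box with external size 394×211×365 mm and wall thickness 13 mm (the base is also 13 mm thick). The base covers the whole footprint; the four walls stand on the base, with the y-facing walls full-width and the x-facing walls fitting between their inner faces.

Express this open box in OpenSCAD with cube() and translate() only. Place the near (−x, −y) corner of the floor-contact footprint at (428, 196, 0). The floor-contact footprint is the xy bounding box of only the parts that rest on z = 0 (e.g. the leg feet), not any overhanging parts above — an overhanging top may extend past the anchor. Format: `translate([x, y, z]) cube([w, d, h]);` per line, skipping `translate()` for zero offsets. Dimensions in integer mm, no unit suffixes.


translate([428, 196, 0]) cube([394, 211, 13]);
translate([428, 196, 13]) cube([394, 13, 352]);
translate([428, 394, 13]) cube([394, 13, 352]);
translate([428, 209, 13]) cube([13, 185, 352]);
translate([809, 209, 13]) cube([13, 185, 352]);


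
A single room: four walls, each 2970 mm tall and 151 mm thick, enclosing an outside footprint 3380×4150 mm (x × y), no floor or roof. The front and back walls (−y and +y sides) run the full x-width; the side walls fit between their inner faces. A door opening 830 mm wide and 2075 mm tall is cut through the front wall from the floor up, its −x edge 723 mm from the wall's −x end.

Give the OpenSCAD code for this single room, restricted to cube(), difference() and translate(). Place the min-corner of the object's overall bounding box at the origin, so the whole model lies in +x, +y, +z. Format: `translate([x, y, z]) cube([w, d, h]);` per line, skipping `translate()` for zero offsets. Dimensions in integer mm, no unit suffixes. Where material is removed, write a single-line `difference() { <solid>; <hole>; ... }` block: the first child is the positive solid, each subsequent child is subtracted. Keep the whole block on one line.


difference() { cube([3380, 151, 2970]); translate([723, 0, 0]) cube([830, 151, 2075]); }
translate([0, 3999, 0]) cube([3380, 151, 2970]);
translate([0, 151, 0]) cube([151, 3848, 2970]);
translate([3229, 151, 0]) cube([151, 3848, 2970]);


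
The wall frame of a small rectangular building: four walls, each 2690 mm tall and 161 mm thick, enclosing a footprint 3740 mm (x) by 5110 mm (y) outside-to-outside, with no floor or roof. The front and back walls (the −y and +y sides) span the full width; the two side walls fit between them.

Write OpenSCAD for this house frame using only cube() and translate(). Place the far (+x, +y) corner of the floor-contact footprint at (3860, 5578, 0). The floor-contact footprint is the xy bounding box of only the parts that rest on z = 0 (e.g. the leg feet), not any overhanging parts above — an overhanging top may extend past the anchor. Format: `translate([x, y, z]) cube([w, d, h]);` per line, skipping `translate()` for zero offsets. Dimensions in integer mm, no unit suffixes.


translate([120, 468, 0]) cube([3740, 161, 2690]);
translate([120, 5417, 0]) cube([3740, 161, 2690]);
translate([120, 629, 0]) cube([161, 4788, 2690]);
translate([3699, 629, 0]) cube([161, 4788, 2690]);


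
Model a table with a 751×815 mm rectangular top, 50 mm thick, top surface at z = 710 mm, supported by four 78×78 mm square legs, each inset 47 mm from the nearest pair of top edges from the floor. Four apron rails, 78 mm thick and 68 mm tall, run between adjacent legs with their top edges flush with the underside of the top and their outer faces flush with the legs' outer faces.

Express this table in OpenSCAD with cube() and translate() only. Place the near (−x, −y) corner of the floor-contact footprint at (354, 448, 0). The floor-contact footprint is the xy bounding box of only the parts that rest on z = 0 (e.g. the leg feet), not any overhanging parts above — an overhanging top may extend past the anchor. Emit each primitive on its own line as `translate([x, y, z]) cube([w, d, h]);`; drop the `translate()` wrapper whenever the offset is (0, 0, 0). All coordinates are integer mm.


translate([307, 401, 660]) cube([751, 815, 50]);
translate([354, 448, 0]) cube([78, 78, 660]);
translate([933, 448, 0]) cube([78, 78, 660]);
translate([354, 1091, 0]) cube([78, 78, 660]);
translate([933, 1091, 0]) cube([78, 78, 660]);
translate([432, 448, 592]) cube([501, 78, 68]);
translate([432, 1091, 592]) cube([501, 78, 68]);
translate([354, 526, 592]) cube([78, 565, 68]);
translate([933, 526, 592]) cube([78, 565, 68]);


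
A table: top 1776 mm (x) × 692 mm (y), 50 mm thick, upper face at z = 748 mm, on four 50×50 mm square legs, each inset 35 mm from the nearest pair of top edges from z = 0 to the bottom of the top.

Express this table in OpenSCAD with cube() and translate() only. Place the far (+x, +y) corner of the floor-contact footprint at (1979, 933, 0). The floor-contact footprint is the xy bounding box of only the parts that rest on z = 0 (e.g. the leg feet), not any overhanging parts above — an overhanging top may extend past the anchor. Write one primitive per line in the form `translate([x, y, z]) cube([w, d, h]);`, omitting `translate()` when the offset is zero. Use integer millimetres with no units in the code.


translate([238, 276, 698]) cube([1776, 692, 50]);
translate([273, 311, 0]) cube([50, 50, 698]);
translate([1929, 311, 0]) cube([50, 50, 698]);
translate([273, 883, 0]) cube([50, 50, 698]);
translate([1929, 883, 0]) cube([50, 50, 698]);


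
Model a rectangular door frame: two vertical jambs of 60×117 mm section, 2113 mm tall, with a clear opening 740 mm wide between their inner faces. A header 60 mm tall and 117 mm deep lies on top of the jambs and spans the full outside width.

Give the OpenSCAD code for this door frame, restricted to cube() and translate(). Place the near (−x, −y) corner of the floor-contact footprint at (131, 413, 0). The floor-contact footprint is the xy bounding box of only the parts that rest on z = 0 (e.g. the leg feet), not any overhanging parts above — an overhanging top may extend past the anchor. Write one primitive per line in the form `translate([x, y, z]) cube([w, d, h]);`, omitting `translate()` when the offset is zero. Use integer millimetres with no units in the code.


translate([131, 413, 0]) cube([60, 117, 2113]);
translate([931, 413, 0]) cube([60, 117, 2113]);
translate([131, 413, 2113]) cube([860, 117, 60]);


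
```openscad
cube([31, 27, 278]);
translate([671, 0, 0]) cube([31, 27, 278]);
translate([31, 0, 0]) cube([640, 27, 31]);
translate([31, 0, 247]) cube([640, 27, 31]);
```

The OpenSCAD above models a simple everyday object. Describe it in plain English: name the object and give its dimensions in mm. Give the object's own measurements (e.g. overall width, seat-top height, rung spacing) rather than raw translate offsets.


A rectangular picture frame lying in the x–z plane (depth along y). The opening is 640 mm wide (x) by 216 mm tall (z), surrounded by a border 31 mm wide on all four sides. The frame is 27 mm deep and is made of two full-height vertical stiles with two horizontal rails fitted between them.


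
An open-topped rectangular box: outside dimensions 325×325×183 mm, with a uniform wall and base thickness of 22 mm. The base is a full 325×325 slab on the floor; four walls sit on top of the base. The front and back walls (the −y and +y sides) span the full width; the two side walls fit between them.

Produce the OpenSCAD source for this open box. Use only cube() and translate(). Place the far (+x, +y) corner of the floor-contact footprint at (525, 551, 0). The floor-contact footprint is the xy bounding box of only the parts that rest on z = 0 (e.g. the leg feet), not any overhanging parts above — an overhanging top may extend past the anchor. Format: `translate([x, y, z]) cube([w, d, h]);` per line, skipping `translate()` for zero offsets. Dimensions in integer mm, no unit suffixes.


translate([200, 226, 0]) cube([325, 325, 22]);
translate([200, 226, 22]) cube([325, 22, 161]);
translate([200, 529, 22]) cube([325, 22, 161]);
translate([200, 248, 22]) cube([22, 281, 161]);
translate([503, 248, 22]) cube([22, 281, 161]);


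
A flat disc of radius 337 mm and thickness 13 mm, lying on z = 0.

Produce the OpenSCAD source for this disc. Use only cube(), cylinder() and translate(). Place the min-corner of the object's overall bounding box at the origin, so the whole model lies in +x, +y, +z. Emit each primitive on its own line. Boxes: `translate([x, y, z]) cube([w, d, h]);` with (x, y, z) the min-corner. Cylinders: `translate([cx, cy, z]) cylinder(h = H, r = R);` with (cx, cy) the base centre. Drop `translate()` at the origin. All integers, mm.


translate([337, 337, 0]) cylinder(h = 13, r = 337);


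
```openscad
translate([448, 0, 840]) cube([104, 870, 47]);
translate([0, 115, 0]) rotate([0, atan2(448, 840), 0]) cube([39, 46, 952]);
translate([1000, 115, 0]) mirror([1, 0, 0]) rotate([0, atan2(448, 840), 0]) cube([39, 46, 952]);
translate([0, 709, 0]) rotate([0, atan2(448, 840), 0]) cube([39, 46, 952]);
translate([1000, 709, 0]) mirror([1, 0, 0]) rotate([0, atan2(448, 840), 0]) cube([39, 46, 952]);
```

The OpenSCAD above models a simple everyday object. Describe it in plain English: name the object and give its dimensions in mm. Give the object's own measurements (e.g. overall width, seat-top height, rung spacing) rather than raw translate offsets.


A sawhorse. A 104×870×47 mm beam (x, y, z) sits on two A-frame leg pairs. Each pair is two raked legs of 39×46 mm section (46 mm along y) splaying symmetrically in x. Each leg rises 840 mm vertically over 448 mm of horizontal reach and is 952 mm long along its own axis. Every leg's outer bottom edge rests on the floor and its outer top edge meets a bottom edge of the beam — the left legs (tilting toward +x) meet the beam's −x bottom edge, the right legs (their mirror images, tilting toward −x) meet its +x bottom edge — so the leg tops tuck under the beam, the beam's underside is 840 mm above the floor, and the feet are 1000 mm apart outside-to-outside with the beam centred between them. The two leg pairs are set in 115 mm from either end of the beam.


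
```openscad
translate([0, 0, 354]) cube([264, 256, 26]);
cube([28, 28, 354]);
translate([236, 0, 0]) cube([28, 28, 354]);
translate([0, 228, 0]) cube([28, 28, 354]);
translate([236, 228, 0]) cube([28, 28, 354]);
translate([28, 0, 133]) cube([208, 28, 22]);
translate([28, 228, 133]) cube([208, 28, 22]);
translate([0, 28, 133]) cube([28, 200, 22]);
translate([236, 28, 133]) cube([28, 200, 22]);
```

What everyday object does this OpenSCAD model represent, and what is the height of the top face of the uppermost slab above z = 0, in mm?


A stool. The seat height is 380 mm.

A 264×256×26 slab at z = 354 on four corner posts — a stool. The seat top is 354 + 26 = 380 mm.


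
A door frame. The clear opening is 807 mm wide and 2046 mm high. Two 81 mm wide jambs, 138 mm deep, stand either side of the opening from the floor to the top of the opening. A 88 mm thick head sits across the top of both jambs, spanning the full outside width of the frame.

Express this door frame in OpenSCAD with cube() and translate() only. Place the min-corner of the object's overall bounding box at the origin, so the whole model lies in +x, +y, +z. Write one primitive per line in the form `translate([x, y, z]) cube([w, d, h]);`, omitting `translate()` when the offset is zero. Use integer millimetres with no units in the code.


cube([81, 138, 2046]);
translate([888, 0, 0]) cube([81, 138, 2046]);
translate([0, 0, 2046]) cube([969, 138, 88]);


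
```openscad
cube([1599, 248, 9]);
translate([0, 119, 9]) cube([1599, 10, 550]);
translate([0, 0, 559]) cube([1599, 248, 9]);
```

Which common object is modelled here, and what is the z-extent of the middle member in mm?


An I-beam. The web height is 550 mm.

Two wide flanges with a thin centred web — an I-beam. Overall 568 mm minus two 9 mm flanges gives a web of 568 − 2·9 = 550 mm.


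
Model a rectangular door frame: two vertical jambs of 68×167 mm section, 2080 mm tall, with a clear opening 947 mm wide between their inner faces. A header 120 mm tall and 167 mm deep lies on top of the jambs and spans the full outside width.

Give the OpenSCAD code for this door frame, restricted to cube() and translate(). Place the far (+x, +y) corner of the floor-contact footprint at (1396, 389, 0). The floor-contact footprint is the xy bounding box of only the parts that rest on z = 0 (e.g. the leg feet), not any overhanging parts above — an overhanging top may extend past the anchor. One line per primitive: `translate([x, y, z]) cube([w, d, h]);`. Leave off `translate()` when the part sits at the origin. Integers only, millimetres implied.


translate([313, 222, 0]) cube([68, 167, 2080]);
translate([1328, 222, 0]) cube([68, 167, 2080]);
translate([313, 222, 2080]) cube([1083, 167, 120]);


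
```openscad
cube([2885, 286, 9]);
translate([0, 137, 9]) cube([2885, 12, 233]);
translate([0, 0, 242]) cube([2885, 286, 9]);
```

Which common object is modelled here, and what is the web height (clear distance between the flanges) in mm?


An I-beam. The web height is 233 mm.

Two wide flanges with a thin centred web — an I-beam. Overall 251 mm minus two 9 mm flanges gives a web of 251 − 2·9 = 233 mm.


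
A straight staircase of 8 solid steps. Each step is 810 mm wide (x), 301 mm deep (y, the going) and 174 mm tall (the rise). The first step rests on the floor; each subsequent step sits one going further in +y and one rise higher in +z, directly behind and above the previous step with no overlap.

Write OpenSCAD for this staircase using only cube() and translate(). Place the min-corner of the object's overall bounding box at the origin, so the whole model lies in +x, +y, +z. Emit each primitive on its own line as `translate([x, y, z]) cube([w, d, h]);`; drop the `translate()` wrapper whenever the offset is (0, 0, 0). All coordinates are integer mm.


cube([810, 301, 174]);
translate([0, 301, 174]) cube([810, 301, 174]);
translate([0, 602, 348]) cube([810, 301, 174]);
translate([0, 903, 522]) cube([810, 301, 174]);
translate([0, 1204, 696]) cube([810, 301, 174]);
translate([0, 1505, 870]) cube([810, 301, 174]);
translate([0, 1806, 1044]) cube([810, 301, 174]);
translate([0, 2107, 1218]) cube([810, 301, 174]);


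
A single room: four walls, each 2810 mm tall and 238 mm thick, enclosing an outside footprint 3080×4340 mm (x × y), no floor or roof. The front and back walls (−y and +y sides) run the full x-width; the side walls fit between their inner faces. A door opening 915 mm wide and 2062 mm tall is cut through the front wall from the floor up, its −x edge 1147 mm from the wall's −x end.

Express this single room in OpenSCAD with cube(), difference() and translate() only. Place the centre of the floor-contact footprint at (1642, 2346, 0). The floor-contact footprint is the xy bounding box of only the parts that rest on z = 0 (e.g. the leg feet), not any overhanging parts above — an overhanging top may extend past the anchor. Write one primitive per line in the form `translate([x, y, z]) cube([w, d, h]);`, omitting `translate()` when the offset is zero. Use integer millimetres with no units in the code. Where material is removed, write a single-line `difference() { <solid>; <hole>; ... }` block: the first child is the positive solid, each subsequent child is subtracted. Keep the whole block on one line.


difference() { translate([102, 176, 0]) cube([3080, 238, 2810]); translate([1249, 176, 0]) cube([915, 238, 2062]); }
translate([102, 4278, 0]) cube([3080, 238, 2810]);
translate([102, 414, 0]) cube([238, 3864, 2810]);
translate([2944, 414, 0]) cube([238, 3864, 2810]);


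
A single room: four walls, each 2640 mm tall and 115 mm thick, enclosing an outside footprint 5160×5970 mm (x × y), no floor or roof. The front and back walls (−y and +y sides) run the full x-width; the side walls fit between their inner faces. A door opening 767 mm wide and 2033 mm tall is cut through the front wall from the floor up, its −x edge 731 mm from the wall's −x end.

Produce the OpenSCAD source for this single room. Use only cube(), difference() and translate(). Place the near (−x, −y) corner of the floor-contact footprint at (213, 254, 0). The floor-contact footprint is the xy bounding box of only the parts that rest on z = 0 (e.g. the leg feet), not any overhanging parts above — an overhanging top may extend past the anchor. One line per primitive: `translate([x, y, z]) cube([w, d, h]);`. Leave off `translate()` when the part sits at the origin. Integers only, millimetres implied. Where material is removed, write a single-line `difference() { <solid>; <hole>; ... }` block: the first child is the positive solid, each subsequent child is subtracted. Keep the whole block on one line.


difference() { translate([213, 254, 0]) cube([5160, 115, 2640]); translate([944, 254, 0]) cube([767, 115, 2033]); }
translate([213, 6109, 0]) cube([5160, 115, 2640]);
translate([213, 369, 0]) cube([115, 5740, 2640]);
translate([5258, 369, 0]) cube([115, 5740, 2640]);


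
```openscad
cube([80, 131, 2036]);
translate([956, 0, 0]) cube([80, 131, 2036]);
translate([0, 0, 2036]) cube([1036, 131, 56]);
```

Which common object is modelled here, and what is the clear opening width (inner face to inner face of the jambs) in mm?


A door frame. The clear opening width is 876 mm.

Two 2036 mm tall posts with a header on top — a door frame. The left jamb is 80 mm wide at x = 0; the right jamb starts at x = 956. The clear opening is 956 − 80 = 876 mm.


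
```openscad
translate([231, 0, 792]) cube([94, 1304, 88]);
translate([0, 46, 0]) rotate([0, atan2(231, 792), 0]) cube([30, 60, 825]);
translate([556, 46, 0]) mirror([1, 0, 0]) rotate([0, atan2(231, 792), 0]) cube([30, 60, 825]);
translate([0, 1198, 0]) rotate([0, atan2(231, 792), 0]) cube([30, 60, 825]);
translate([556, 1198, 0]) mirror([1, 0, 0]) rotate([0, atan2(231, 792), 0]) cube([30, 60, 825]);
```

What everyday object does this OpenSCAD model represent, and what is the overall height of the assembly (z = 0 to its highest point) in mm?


A sawhorse. The overall height is 880 mm.

A beam across two mirrored pairs of raked legs — a sawhorse. The beam's underside is at z = 792 (matching the legs' vertical rise in atan2(231, 792)) and the beam is 88 mm tall, so its top is at 792 + 88 = 880 mm. The raked legs top out at the beam's underside, so that is the highest point.


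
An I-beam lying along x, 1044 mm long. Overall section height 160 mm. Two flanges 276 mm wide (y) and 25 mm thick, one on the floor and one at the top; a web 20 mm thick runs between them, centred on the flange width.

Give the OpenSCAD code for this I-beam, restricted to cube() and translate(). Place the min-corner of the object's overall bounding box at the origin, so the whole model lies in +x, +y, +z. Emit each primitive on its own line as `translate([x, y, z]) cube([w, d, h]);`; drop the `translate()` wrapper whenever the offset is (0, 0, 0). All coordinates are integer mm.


cube([1044, 276, 25]);
translate([0, 128, 25]) cube([1044, 20, 110]);
translate([0, 0, 135]) cube([1044, 276, 25]);


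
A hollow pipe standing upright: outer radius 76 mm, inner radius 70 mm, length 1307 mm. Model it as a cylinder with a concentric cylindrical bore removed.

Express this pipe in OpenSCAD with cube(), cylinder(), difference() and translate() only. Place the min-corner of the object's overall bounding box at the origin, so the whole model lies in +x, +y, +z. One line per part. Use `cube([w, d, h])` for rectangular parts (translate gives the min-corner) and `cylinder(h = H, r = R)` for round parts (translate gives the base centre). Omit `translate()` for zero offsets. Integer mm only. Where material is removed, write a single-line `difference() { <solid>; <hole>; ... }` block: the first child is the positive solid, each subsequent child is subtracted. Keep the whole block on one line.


difference() { translate([76, 76, 0]) cylinder(h = 1307, r = 76); translate([76, 76, 0]) cylinder(h = 1307, r = 70); }


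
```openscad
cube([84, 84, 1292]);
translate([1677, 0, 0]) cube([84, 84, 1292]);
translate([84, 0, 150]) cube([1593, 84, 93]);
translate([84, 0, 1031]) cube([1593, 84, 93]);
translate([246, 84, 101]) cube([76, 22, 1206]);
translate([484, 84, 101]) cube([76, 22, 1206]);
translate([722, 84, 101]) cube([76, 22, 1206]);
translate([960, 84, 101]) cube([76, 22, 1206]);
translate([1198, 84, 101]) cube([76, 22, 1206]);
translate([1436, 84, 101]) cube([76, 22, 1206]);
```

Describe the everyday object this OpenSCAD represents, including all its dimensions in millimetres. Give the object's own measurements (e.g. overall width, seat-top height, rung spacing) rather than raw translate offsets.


A fence section. Two 84×84 mm posts, 1292 mm tall, stand on the floor with a clear span of 1593 mm between their inner faces. Two horizontal rails of 84×93 mm section span the gap between the posts with their undersides at z = 150 mm and z = 1031 mm, flush with the posts' −y face. 6 pickets, each 76 mm wide, 22 mm thick and 1206 mm tall, are fixed to the +y face of the rails with their bottoms at z = 101 mm, spaced across the span with a 162 mm gap after the −x post and between neighbouring pickets, with 165 mm left before the +x post.


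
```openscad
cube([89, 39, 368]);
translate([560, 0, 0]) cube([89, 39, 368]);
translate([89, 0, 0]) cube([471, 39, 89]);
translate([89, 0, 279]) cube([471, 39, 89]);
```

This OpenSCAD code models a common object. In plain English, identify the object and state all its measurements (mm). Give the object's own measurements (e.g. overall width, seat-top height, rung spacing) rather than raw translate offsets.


A rectangular picture frame lying in the x–z plane (depth along y). The opening is 471 mm wide (x) by 190 mm tall (z), surrounded by a border 89 mm wide on all four sides. The frame is 39 mm deep and is made of two full-height vertical stiles with two horizontal rails fitted between them.


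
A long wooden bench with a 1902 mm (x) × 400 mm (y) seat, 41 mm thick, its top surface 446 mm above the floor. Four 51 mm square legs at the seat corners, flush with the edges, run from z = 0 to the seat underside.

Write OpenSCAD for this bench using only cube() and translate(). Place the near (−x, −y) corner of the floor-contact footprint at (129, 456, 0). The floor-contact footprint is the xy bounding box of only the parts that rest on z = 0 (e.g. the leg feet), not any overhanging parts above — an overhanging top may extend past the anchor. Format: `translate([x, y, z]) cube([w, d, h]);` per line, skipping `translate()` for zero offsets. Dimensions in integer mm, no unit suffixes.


translate([129, 456, 405]) cube([1902, 400, 41]);
translate([129, 456, 0]) cube([51, 51, 405]);
translate([129, 805, 0]) cube([51, 51, 405]);
translate([1980, 456, 0]) cube([51, 51, 405]);
translate([1980, 805, 0]) cube([51, 51, 405]);


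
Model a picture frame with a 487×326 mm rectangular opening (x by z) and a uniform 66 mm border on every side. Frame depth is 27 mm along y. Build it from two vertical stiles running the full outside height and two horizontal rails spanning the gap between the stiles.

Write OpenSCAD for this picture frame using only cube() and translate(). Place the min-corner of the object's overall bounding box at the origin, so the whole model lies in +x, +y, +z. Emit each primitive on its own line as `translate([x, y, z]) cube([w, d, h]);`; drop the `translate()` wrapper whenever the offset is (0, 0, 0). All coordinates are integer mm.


cube([66, 27, 458]);
translate([553, 0, 0]) cube([66, 27, 458]);
translate([66, 0, 0]) cube([487, 27, 66]);
translate([66, 0, 392]) cube([487, 27, 66]);


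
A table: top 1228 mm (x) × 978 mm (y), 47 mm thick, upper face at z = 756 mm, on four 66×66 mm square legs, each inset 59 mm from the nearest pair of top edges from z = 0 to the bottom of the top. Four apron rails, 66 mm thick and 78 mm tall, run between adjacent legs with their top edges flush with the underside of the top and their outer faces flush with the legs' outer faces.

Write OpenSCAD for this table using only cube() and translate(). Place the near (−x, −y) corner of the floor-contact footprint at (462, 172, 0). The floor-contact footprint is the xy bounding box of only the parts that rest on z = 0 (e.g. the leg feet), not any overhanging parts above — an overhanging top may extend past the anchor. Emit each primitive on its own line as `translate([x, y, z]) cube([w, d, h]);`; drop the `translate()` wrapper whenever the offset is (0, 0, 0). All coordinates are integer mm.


translate([403, 113, 709]) cube([1228, 978, 47]);
translate([462, 172, 0]) cube([66, 66, 709]);
translate([1506, 172, 0]) cube([66, 66, 709]);
translate([462, 966, 0]) cube([66, 66, 709]);
translate([1506, 966, 0]) cube([66, 66, 709]);
translate([528, 172, 631]) cube([978, 66, 78]);
translate([528, 966, 631]) cube([978, 66, 78]);
translate([462, 238, 631]) cube([66, 728, 78]);
translate([1506, 238, 631]) cube([66, 728, 78]);


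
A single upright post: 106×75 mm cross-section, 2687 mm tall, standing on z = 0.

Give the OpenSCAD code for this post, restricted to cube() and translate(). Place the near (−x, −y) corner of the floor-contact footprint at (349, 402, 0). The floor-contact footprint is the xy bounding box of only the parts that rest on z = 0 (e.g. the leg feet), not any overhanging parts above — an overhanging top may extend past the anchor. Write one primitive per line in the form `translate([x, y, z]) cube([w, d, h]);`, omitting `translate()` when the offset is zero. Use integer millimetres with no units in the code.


translate([349, 402, 0]) cube([106, 75, 2687]);


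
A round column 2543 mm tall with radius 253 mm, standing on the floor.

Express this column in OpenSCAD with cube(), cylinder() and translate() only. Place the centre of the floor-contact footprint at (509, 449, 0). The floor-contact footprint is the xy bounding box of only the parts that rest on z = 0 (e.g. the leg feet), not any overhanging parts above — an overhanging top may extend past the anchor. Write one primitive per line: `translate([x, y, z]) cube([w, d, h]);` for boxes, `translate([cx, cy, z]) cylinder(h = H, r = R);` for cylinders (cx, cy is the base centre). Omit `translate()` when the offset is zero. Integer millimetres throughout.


translate([509, 449, 0]) cylinder(h = 2543, r = 253);


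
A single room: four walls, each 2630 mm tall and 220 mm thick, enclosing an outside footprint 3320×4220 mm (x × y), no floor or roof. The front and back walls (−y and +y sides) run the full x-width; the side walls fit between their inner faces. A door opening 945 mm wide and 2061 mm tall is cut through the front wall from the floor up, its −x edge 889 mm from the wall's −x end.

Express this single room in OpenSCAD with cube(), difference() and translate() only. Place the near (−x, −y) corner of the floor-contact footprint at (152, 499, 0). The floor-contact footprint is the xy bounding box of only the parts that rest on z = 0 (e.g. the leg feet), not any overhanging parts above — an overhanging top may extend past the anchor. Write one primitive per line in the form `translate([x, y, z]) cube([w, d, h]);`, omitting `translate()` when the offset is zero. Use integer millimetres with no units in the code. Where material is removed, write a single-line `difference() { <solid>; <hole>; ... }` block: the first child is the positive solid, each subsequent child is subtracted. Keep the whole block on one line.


difference() { translate([152, 499, 0]) cube([3320, 220, 2630]); translate([1041, 499, 0]) cube([945, 220, 2061]); }
translate([152, 4499, 0]) cube([3320, 220, 2630]);
translate([152, 719, 0]) cube([220, 3780, 2630]);
translate([3252, 719, 0]) cube([220, 3780, 2630]);


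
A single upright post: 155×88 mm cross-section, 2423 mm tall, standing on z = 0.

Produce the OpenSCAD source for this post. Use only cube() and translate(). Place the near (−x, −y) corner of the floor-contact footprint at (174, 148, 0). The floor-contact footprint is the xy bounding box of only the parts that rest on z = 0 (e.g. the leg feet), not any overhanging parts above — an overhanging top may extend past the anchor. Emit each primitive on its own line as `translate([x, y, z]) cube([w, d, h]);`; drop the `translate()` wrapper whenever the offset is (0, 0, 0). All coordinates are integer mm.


translate([174, 148, 0]) cube([155, 88, 2423]);


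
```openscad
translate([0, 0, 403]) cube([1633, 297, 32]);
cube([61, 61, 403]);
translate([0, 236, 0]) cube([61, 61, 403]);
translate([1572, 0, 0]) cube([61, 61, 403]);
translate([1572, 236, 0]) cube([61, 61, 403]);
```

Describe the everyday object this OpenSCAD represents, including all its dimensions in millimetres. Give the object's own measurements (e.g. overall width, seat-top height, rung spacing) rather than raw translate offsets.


A long wooden bench with a 1633 mm (x) × 297 mm (y) seat, 32 mm thick, its top surface 435 mm above the floor. Four 61 mm square legs at the seat corners, flush with the edges, run from z = 0 to the seat underside.


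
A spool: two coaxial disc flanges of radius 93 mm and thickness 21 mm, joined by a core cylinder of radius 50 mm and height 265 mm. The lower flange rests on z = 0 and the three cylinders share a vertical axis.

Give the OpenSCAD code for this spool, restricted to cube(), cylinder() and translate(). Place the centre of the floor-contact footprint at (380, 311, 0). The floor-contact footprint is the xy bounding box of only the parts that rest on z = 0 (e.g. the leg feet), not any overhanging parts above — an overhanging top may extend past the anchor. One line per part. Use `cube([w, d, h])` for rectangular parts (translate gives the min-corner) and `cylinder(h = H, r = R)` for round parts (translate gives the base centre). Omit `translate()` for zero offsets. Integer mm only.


translate([380, 311, 0]) cylinder(h = 21, r = 93);
translate([380, 311, 21]) cylinder(h = 265, r = 50);
translate([380, 311, 286]) cylinder(h = 21, r = 93);
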